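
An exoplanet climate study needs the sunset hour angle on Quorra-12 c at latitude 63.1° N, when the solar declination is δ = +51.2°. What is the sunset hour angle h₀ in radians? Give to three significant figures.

Sunrise equation: cos h₀ = −tan ϕ · tan δ = -2.4516 ≤ −1, so the host star never sets (polar day) and h₀ = π.

h₀ = 3.14 rad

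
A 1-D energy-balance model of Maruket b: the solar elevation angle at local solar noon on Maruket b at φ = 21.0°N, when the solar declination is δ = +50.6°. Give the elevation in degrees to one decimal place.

60.4°

At local noon the hour angle is zero, so the zenith angle equals |φ − δ| = |+21.0° − (+50.600°)| = 29.600°.
Elevation = 90° − 29.600° = 60.4°.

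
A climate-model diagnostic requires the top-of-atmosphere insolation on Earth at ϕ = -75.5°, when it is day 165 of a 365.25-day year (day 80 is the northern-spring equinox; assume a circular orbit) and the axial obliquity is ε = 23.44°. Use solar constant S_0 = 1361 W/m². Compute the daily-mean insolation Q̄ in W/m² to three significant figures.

Solar longitude: L_s = 360° × (165 − 80)/365.25 = 83.778°.
sin δ = sin 23.44° × sin 83.778° = 0.39545, so δ = +23.294°.
cos h₀ = −tan(-75.5°) tan(+23.294°) = 1.6648 ≥ 1 ⇒ polar night, h₀ = 0 and Q̄ = 0.

Q̄ ≈ 0.00 W/m²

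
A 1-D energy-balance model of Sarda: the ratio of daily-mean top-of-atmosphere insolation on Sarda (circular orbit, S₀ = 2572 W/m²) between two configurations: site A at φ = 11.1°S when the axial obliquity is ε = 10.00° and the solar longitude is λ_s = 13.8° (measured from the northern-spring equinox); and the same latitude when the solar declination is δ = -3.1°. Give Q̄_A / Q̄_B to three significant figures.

Q̄_A / Q̄_B ≈ 0.972

— Configuration A (φ=-11.1°):
Solar declination: sin δ = sin ε · sin λ_s = sin 10.00° × sin 13.8° = 0.04142, so δ = +2.374°.
cos H₀ = −tan(-11.1°) tan(+2.374°) = 0.0081, H₀ = 1.5627 rad.
Bracket: H₀ sin φ sin δ + cos φ cos δ sin H₀ = 1.5627×-0.19252×0.04142 + 0.98129×0.99914×0.99997 = -0.012461 + 0.980417 = 0.967956.
Q̄ = (S₀/π) × [bracket] = (2572/π) × 0.967956 = 792.46 W/m².
— Configuration B (φ=-11.1°):
cos H₀ = −tan(-11.1°) tan(-3.100°) = -0.0106, H₀ = 1.5814 rad.
Bracket: H₀ sin φ sin δ + cos φ cos δ sin H₀ = 1.5814×-0.19252×-0.05408 + 0.98129×0.99854×0.99994 = 0.016465 + 0.979799 = 0.996264.
Q̄ = (S₀/π) × [bracket] = (2572/π) × 0.996264 = 815.63 W/m².
Ratio Q̄_A / Q̄_B = 792.46 / 815.63 = 0.9716.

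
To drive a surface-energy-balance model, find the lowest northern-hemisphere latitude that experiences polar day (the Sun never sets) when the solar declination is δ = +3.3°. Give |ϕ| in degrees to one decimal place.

|ϕ| = 86.7°

Polar day requires cos h₀ = −tan ϕ tan δ ≤ −1, i.e. tan ϕ tan δ ≥ 1.
The boundary is |tan ϕ| · |tan δ| = 1, so |ϕ| = 90° − |δ| = 90° − 3.3° = 86.7° in the northern hemisphere.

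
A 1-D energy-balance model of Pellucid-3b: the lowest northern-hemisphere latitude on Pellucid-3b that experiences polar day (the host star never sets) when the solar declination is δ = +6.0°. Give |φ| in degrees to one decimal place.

|φ| = 84.0°

Polar day requires cos H₀ = −tan φ tan δ ≤ −1, i.e. tan φ tan δ ≥ 1.
The boundary is |tan φ| · |tan δ| = 1, so |φ| = 90° − |δ| = 90° − 6.0° = 84.0° in the northern hemisphere.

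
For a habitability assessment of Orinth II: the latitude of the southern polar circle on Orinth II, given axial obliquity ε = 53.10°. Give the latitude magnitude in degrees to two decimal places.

36.90°

The polar circle is the lowest latitude that experiences at least one full rotation of continuous darkness at the northern-summer solstice; it lies at |φ| = 90° − ε = 90° − 53.10° = 36.90°.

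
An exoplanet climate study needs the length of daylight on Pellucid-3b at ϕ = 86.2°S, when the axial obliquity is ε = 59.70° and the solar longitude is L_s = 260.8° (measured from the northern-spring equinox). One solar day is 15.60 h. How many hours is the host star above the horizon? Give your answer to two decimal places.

Solar declination: sin δ = sin ε · sin L_s = sin 59.70° × sin 260.8° = -0.85229, so δ = -58.462°.
Sunrise equation: cos h₀ = −tan ϕ · tan δ = -24.5317 ≤ −1, so the host star never sets (polar day) and h₀ = π.
Daylight = 2h₀/(2π) × 15.60 h = (3.1416/π) × 15.60 = 15.60 h.

15.60 h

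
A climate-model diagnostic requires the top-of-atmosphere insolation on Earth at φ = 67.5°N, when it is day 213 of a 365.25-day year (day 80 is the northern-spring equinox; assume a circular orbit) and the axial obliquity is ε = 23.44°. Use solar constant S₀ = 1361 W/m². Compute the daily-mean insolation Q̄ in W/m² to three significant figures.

Solar longitude: λ_s = 360° × (213 − 80)/365.25 = 131.088°.
sin δ = sin 23.44° × sin 131.088° = 0.29981, so δ = +17.446°.
cos H₀ = −tan(+67.5°) tan(+17.446°) = -0.7587, H₀ = 2.4321 rad.
Bracket: H₀ sin φ sin δ + cos φ cos δ sin H₀ = 2.4321×0.92388×0.29981 + 0.38268×0.95400×0.65143 = 0.673664 + 0.237822 = 0.911486.
Q̄ = (S₀/π) × [bracket] = (1361/π) × 0.911486 = 394.9 W/m².

Q̄ ≈ 395 W/m²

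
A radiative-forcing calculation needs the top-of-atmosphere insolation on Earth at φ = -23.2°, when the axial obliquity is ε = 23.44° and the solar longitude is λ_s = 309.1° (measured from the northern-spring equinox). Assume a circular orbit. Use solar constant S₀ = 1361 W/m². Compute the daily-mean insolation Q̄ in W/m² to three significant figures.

Solar declination: sin δ = sin ε · sin λ_s = sin 23.44° × sin 309.1° = -0.30870, so δ = -17.981°.
cos H₀ = −tan(-23.2°) tan(-17.981°) = -0.1391, H₀ = 1.7104 rad.
Bracket: H₀ sin φ sin δ + cos φ cos δ sin H₀ = 1.7104×-0.39394×-0.30870 + 0.91914×0.95116×0.99028 = 0.208001 + 0.865752 = 1.073753.
Q̄ = (S₀/π) × [bracket] = (1361/π) × 1.073753 = 465.2 W/m².

Q̄ ≈ 465 W/m²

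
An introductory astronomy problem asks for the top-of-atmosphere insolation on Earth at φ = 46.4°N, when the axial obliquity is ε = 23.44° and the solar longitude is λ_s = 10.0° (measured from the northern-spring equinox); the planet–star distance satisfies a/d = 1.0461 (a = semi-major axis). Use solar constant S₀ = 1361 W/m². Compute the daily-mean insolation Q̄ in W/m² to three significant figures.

Q̄ ≈ 364 W/m²

Solar declination: sin δ = sin ε · sin λ_s = sin 23.44° × sin 10.0° = 0.06908, so δ = +3.961°.
cos H₀ = −tan(+46.4°) tan(+3.961°) = -0.0727, H₀ = 1.6436 rad.
Bracket: H₀ sin φ sin δ + cos φ cos δ sin H₀ = 1.6436×0.72417×0.06908 + 0.68962×0.99761×0.99735 = 0.082222 + 0.686149 = 0.768371.
Inverse-square distance factor (a/d)² = 1.0461² = 1.094325.
Q̄ = (S₀/π) × 1.094325 × [bracket] = (1361/π) × 1.094325 × 0.768371 = 364.3 W/m².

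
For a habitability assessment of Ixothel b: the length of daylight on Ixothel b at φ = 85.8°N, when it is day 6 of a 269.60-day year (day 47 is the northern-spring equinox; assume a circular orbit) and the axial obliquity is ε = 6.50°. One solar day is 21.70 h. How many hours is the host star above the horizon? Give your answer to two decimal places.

0.00 h

Solar longitude: λ_s = 360° × (6 − 47)/269.60 = -54.748°, i.e. -54.748° + 360° = 305.252°.
sin δ = sin 6.50° × sin 305.252° = -0.09244, so δ = -5.304°.
cos H₀ = −tan φ · tan δ = 1.2643 ≥ 1, so the host star never rises (polar night) and H₀ = 0.
Daylight = 2H₀/(2π) × 21.70 h = (0.0000/π) × 21.70 = 0.00 h.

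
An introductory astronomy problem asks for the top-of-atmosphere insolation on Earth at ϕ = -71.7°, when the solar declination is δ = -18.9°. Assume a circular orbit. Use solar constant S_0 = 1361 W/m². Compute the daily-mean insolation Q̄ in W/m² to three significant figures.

cos h₀ = −tan(-71.7°) tan(-18.900°) = -1.0353 ≤ −1 ⇒ polar day, h₀ = π.
Bracket: h₀ sin ϕ sin δ + cos ϕ cos δ sin h₀ = 3.1416×-0.94943×-0.32392 + 0.31399×0.94609×0.00000 = 0.966166 + 0.000000 = 0.966166.
Q̄ = (S_0/π) × [bracket] = (1361/π) × 0.966166 = 418.6 W/m².

Q̄ ≈ 419 W/m²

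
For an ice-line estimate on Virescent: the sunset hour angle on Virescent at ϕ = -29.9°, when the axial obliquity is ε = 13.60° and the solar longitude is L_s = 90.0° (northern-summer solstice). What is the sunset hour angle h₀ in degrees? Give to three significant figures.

Solar declination: sin δ = sin ε · sin L_s = sin 13.60° × sin 90.0° = 0.23514, so δ = +13.600°.
cos h₀ = −tan ϕ · tan δ = −tan(-29.9°) × tan(+13.600°) = 0.1391, so h₀ = 1.4312 rad = 82.00°.

h₀ = 82.0°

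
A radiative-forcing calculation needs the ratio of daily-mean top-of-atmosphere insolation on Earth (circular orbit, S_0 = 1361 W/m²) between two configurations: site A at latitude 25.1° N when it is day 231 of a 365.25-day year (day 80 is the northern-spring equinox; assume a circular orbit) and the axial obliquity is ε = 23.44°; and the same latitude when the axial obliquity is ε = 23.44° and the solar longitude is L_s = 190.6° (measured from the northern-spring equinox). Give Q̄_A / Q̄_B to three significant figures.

Q̄_A / Q̄_B ≈ 1.20

— Configuration A (ϕ=+25.1°):
Solar longitude: L_s = 360° × (231 − 80)/365.25 = 148.830°.
sin δ = sin 23.44° × sin 148.830° = 0.20589, so δ = +11.882°.
cos h₀ = −tan(+25.1°) tan(+11.882°) = -0.0986, h₀ = 1.6695 rad.
Bracket: h₀ sin ϕ sin δ + cos ϕ cos δ sin h₀ = 1.6695×0.42420×0.20589 + 0.90557×0.97858×0.99513 = 0.145812 + 0.881857 = 1.027669.
Q̄ = (S_0/π) × [bracket] = (1361/π) × 1.027669 = 445.21 W/m².
— Configuration B (ϕ=+25.1°):
Solar declination: sin δ = sin ε · sin L_s = sin 23.44° × sin 190.6° = -0.07317, so δ = -4.196°.
cos h₀ = −tan(+25.1°) tan(-4.196°) = 0.0344, h₀ = 1.5364 rad.
Bracket: h₀ sin ϕ sin δ + cos ϕ cos δ sin h₀ = 1.5364×0.42420×-0.07317 + 0.90557×0.99732×0.99941 = -0.047688 + 0.902610 = 0.854922.
Q̄ = (S_0/π) × [bracket] = (1361/π) × 0.854922 = 370.37 W/m².
Ratio Q̄_A / Q̄_B = 445.21 / 370.37 = 1.202.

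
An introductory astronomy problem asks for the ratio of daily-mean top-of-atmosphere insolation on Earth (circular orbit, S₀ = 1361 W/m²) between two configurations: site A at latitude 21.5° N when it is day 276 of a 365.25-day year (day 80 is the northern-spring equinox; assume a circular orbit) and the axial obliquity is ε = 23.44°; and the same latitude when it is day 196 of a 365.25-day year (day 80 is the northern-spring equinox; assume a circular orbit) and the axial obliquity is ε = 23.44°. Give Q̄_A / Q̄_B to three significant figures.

— Configuration A (φ=+21.5°):
Solar longitude: λ_s = 360° × (276 − 80)/365.25 = 193.183°.
sin δ = sin 23.44° × sin 193.183° = -0.09072, so δ = -5.205°.
cos H₀ = −tan(+21.5°) tan(-5.205°) = 0.0359, H₀ = 1.5349 rad.
Bracket: H₀ sin φ sin δ + cos φ cos δ sin H₀ = 1.5349×0.36650×-0.09072 + 0.93042×0.99588×0.99936 = -0.051034 + 0.925994 = 0.874960.
Q̄ = (S₀/π) × [bracket] = (1361/π) × 0.874960 = 379.05 W/m².
— Configuration B (φ=+21.5°):
Solar longitude: λ_s = 360° × (196 − 80)/365.25 = 114.333°.
sin δ = sin 23.44° × sin 114.333° = 0.36245, so δ = +21.251°.
cos H₀ = −tan(+21.5°) tan(+21.251°) = -0.1532, H₀ = 1.7246 rad.
Bracket: H₀ sin φ sin δ + cos φ cos δ sin H₀ = 1.7246×0.36650×0.36245 + 0.93042×0.93200×0.98820 = 0.229092 + 0.856919 = 1.086011.
Q̄ = (S₀/π) × [bracket] = (1361/π) × 1.086011 = 470.48 W/m².
Ratio Q̄_A / Q̄_B = 379.05 / 470.48 = 0.8057.

Q̄_A / Q̄_B ≈ 0.806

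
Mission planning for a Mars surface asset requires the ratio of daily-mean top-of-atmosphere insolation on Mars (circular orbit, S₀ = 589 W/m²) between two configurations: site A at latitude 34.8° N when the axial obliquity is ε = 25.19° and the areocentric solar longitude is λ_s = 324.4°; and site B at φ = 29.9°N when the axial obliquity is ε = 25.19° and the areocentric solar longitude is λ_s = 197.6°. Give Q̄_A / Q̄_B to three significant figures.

— Configuration A (φ=+34.8°):
sin δ = sin 25.19° × sin 324.4° = -0.24776, so δ = -14.345°.
cos H₀ = −tan(+34.8°) tan(-14.345°) = 0.1777, H₀ = 1.3921 rad.
Bracket: H₀ sin φ sin δ + cos φ cos δ sin H₀ = 1.3921×0.57071×-0.24776 + 0.82115×0.96882×0.98408 = -0.196842 + 0.782881 = 0.586039.
Q̄ = (S₀/π) × [bracket] = (589/π) × 0.586039 = 109.87 W/m².
— Configuration B (φ=+29.9°):
sin δ = sin 25.19° × sin 197.6° = -0.12870, so δ = -7.394°.
cos H₀ = −tan(+29.9°) tan(-7.394°) = 0.0746, H₀ = 1.4961 rad.
Bracket: H₀ sin φ sin δ + cos φ cos δ sin H₀ = 1.4961×0.49849×-0.12870 + 0.86690×0.99168×0.99721 = -0.095983 + 0.857289 = 0.761306.
Q̄ = (S₀/π) × [bracket] = (589/π) × 0.761306 = 142.73 W/m².
Ratio Q̄_A / Q̄_B = 109.87 / 142.73 = 0.7698.

Q̄_A / Q̄_B ≈ 0.770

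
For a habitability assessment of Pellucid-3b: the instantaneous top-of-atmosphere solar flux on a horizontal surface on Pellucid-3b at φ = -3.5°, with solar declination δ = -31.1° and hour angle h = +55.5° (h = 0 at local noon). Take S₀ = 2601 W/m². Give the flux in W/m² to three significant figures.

cos θ_z = sin φ sin δ + cos φ cos δ cos h = 0.031534 + 0.484090 = 0.515624.
Flux = S₀ · cos θ_z = 2601 × 0.515624 = 1341 W/m².

1.34e+03 W/m²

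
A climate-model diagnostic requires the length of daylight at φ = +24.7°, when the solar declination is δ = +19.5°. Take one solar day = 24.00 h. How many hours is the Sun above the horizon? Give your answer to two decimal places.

13.25 h

cos H₀ = −tan φ · tan δ = −tan(+24.7°) × tan(+19.500°) = -0.1629, so H₀ = 1.7344 rad = 99.37°.
Daylight = 2H₀/(2π) × 24.00 h = (1.7344/π) × 24.00 = 13.25 h.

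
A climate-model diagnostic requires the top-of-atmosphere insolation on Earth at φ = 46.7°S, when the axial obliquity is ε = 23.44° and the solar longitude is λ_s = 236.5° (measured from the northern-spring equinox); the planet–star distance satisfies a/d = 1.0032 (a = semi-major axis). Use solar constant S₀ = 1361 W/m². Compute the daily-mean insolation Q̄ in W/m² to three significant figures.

Solar declination: sin δ = sin ε · sin λ_s = sin 23.44° × sin 236.5° = -0.33171, so δ = -19.373°.
cos H₀ = −tan(-46.7°) tan(-19.373°) = -0.3731, H₀ = 1.9532 rad.
Bracket: H₀ sin φ sin δ + cos φ cos δ sin H₀ = 1.9532×-0.72777×-0.33171 + 0.68582×0.94338×0.92778 = 0.471519 + 0.600263 = 1.071782.
Inverse-square distance factor (a/d)² = 1.0032² = 1.006410.
Q̄ = (S₀/π) × 1.006410 × [bracket] = (1361/π) × 1.006410 × 1.071782 = 467.3 W/m².

Q̄ ≈ 467 W/m²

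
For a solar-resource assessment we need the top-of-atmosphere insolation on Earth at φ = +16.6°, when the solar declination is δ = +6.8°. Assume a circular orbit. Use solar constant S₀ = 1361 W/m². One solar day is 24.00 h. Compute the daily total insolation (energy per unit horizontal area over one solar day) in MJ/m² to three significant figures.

cos H₀ = −tan(+16.6°) tan(+6.800°) = -0.0355, H₀ = 1.6064 rad.
Bracket: H₀ sin φ sin δ + cos φ cos δ sin H₀ = 1.6064×0.28569×0.11840 + 0.95832×0.99297×0.99937 = 0.054338 + 0.950984 = 1.005322.
Q̄ = (S₀/π) × [bracket] = (1361/π) × 1.005322 = 435.53 W/m².
Daily total = Q̄ × 24.00 h × 3600 s/h = 435.53 × 24.00 × 3600 / 10⁶ = 37.63 MJ/m².

37.6 MJ/m²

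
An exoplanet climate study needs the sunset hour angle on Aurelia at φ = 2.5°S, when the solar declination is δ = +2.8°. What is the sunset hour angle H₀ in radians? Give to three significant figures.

cos H₀ = −tan φ · tan δ = −tan(-2.5°) × tan(+2.800°) = 0.0021, so H₀ = 1.5687 rad = 89.88°.

H₀ = 1.57 rad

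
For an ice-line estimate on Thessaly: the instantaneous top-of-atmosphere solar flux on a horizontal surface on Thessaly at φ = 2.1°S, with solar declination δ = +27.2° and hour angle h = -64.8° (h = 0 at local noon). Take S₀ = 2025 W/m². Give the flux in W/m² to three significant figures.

732 W/m²

cos θ_z = sin φ sin δ + cos φ cos δ cos h = -0.016750 + 0.378441 = 0.361691.
Flux = S₀ · cos θ_z = 2025 × 0.361691 = 732.4 W/m².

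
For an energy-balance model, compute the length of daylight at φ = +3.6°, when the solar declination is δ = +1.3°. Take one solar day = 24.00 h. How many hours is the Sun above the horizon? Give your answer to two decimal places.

cos H₀ = −tan φ · tan δ = −tan(+3.6°) × tan(+1.300°) = -0.0014, so H₀ = 1.5722 rad = 90.08°.
Daylight = 2H₀/(2π) × 24.00 h = (1.5722/π) × 24.00 = 12.01 h.

12.01 h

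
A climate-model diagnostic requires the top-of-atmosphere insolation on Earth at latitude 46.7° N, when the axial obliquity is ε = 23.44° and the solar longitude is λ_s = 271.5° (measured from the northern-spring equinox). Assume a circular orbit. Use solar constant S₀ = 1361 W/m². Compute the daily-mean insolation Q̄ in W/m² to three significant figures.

Solar declination: sin δ = sin ε · sin λ_s = sin 23.44° × sin 271.5° = -0.39765, so δ = -23.431°.
cos H₀ = −tan(+46.7°) tan(-23.431°) = 0.4599, H₀ = 1.0929 rad.
Bracket: H₀ sin φ sin δ + cos φ cos δ sin H₀ = 1.0929×0.72777×-0.39765 + 0.68582×0.91754×0.88797 = -0.316283 + 0.558770 = 0.242487.
Q̄ = (S₀/π) × [bracket] = (1361/π) × 0.242487 = 105.1 W/m².

Q̄ ≈ 105 W/m²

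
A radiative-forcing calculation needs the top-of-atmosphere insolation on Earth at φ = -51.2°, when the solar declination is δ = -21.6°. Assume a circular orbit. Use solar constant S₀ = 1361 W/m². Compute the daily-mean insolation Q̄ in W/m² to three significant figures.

cos H₀ = −tan(-51.2°) tan(-21.600°) = -0.4924, H₀ = 2.0857 rad.
Bracket: H₀ sin φ sin δ + cos φ cos δ sin H₀ = 2.0857×-0.77934×-0.36812 + 0.62660×0.92978×0.87035 = 0.598368 + 0.507066 = 1.105434.
Q̄ = (S₀/π) × [bracket] = (1361/π) × 1.105434 = 478.9 W/m².

Q̄ ≈ 479 W/m²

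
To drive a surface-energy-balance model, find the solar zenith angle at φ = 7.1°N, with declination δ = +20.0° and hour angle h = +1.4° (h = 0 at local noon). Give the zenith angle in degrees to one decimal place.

cos θ_z = sin φ sin δ + cos φ cos δ cos h = 0.042274 + 0.932209 = 0.974483.
θ_z = arccos(0.974483) = 13.0°.

θ_z = 13.0°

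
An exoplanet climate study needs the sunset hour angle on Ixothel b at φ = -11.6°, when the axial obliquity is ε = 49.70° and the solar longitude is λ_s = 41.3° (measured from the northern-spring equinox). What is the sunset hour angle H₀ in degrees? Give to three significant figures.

H₀ = 83.1°

Solar declination: sin δ = sin ε · sin λ_s = sin 49.70° × sin 41.3° = 0.50336, so δ = +30.223°.
cos H₀ = −tan φ · tan δ = −tan(-11.6°) × tan(+30.223°) = 0.1196, so H₀ = 1.4509 rad = 83.13°.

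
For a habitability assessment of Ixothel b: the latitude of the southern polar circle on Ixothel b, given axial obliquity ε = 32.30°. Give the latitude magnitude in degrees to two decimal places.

57.70°

The polar circle is the lowest latitude that experiences at least one full rotation of continuous darkness at the northern-summer solstice; it lies at |φ| = 90° − ε = 90° − 32.30° = 57.70°.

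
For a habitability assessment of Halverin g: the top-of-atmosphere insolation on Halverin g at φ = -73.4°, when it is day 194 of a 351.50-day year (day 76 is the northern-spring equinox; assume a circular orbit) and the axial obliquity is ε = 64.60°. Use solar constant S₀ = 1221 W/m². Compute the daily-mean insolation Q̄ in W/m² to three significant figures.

Q̄ ≈ 0.00 W/m²

Solar longitude: λ_s = 360° × (194 − 76)/351.50 = 120.853°.
sin δ = sin 64.60° × sin 120.853° = 0.77550, so δ = +50.850°.
cos H₀ = −tan(-73.4°) tan(+50.850°) = 4.1203 ≥ 1 ⇒ polar night, H₀ = 0 and Q̄ = 0.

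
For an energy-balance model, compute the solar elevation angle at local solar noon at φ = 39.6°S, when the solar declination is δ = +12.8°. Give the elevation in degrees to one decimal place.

37.6°

At local noon the hour angle is zero, so the zenith angle equals |φ − δ| = |-39.6° − (+12.800°)| = 52.400°.
Elevation = 90° − 52.400° = 37.6°.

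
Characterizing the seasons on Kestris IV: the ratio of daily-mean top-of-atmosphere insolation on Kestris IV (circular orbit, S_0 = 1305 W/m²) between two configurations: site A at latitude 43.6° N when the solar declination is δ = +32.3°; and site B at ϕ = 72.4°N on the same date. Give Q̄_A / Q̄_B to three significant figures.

— Configuration A (ϕ=+43.6°):
cos h₀ = −tan(+43.6°) tan(+32.300°) = -0.6020, h₀ = 2.2168 rad.
Bracket: h₀ sin ϕ sin δ + cos ϕ cos δ sin h₀ = 2.2168×0.68962×0.53435 + 0.72417×0.84526×0.79849 = 0.816887 + 0.488765 = 1.305652.
Q̄ = (S_0/π) × [bracket] = (1305/π) × 1.305652 = 542.36 W/m².
— Configuration B (ϕ=+72.4°):
cos h₀ = −tan(+72.4°) tan(+32.300°) = -1.9929 ≤ −1 ⇒ polar day, h₀ = π.
Bracket: h₀ sin ϕ sin δ + cos ϕ cos δ sin h₀ = 3.1416×0.95319×0.53435 + 0.30237×0.84526×0.00000 = 1.600133 + 0.000000 = 1.600133.
Q̄ = (S_0/π) × [bracket] = (1305/π) × 1.600133 = 664.69 W/m².
Ratio Q̄_A / Q̄_B = 542.36 / 664.69 = 0.8160.

Q̄_A / Q̄_B ≈ 0.816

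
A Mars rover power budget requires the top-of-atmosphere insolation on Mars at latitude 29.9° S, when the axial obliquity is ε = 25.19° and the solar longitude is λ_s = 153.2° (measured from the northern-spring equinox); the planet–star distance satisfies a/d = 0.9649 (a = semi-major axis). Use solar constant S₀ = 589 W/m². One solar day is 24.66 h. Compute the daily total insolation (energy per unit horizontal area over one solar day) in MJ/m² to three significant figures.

Solar declination: sin δ = sin ε · sin λ_s = sin 25.19° × sin 153.2° = 0.19190, so δ = +11.064°.
cos H₀ = −tan(-29.9°) tan(+11.064°) = 0.1124, H₀ = 1.4581 rad.
Bracket: H₀ sin φ sin δ + cos φ cos δ sin H₀ = 1.4581×-0.49849×0.19190 + 0.86690×0.98141×0.99366 = -0.139482 + 0.845390 = 0.705908.
Inverse-square distance factor (a/d)² = 0.9649² = 0.931032.
Q̄ = (S₀/π) × 0.931032 × [bracket] = (589/π) × 0.931032 × 0.705908 = 123.22 W/m².
Daily total = Q̄ × 24.66 h × 3600 s/h = 123.22 × 24.66 × 3600 / 10⁶ = 10.94 MJ/m².

10.9 MJ/m²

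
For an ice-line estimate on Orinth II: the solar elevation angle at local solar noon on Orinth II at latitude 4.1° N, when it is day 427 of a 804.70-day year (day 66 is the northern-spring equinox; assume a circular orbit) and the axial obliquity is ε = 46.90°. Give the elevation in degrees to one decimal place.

80.7°

Solar longitude: L_s = 360° × (427 − 66)/804.70 = 161.501°.
sin δ = sin 46.90° × sin 161.501° = 0.23167, so δ = +13.395°.
At local noon the hour angle is zero, so the zenith angle equals |ϕ − δ| = |+4.1° − (+13.395°)| = 9.295°.
Elevation = 90° − 9.295° = 80.7°.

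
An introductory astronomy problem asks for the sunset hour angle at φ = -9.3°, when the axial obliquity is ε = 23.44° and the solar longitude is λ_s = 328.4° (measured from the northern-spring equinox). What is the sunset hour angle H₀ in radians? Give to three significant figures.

Solar declination: sin δ = sin ε · sin λ_s = sin 23.44° × sin 328.4° = -0.20844, so δ = -12.031°.
cos H₀ = −tan φ · tan δ = −tan(-9.3°) × tan(-12.031°) = -0.0349, so H₀ = 1.6057 rad = 92.00°.

H₀ = 1.61 rad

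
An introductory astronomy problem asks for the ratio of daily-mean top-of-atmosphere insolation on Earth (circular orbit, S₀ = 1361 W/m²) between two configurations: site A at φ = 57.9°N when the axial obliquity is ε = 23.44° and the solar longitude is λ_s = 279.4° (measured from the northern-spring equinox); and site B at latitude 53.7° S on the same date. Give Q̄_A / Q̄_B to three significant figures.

— Configuration A (φ=+57.9°):
Solar declination: sin δ = sin ε · sin λ_s = sin 23.44° × sin 279.4° = -0.39245, so δ = -23.107°.
cos H₀ = −tan(+57.9°) tan(-23.107°) = 0.6802, H₀ = 0.8228 rad.
Bracket: H₀ sin φ sin δ + cos φ cos δ sin H₀ = 0.8228×0.84712×-0.39245 + 0.53140×0.91977×0.73304 = -0.273542 + 0.358285 = 0.084743.
Q̄ = (S₀/π) × [bracket] = (1361/π) × 0.084743 = 36.712 W/m².
— Configuration B (φ=-53.7°):
cos H₀ = −tan(-53.7°) tan(-23.107°) = -0.5809, H₀ = 2.1906 rad.
Bracket: H₀ sin φ sin δ + cos φ cos δ sin H₀ = 2.1906×-0.80593×-0.39245 + 0.59201×0.91977×0.81401 = 0.692859 + 0.443239 = 1.136098.
Q̄ = (S₀/π) × [bracket] = (1361/π) × 1.136098 = 492.18 W/m².
Ratio Q̄_A / Q̄_B = 36.712 / 492.18 = 0.07459.

Q̄_A / Q̄_B ≈ 0.0746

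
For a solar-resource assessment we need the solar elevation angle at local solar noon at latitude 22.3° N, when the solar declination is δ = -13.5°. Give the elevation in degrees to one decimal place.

At local noon the hour angle is zero, so the zenith angle equals |φ − δ| = |+22.3° − (-13.500°)| = 35.800°.
Elevation = 90° − 35.800° = 54.2°.

54.2°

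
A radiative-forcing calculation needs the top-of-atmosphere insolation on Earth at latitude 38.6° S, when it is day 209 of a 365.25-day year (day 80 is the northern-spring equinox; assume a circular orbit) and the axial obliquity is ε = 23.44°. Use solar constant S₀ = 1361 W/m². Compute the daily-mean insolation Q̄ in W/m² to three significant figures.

Q̄ ≈ 198 W/m²

Solar longitude: λ_s = 360° × (209 − 80)/365.25 = 127.146°.
sin δ = sin 23.44° × sin 127.146° = 0.31708, so δ = +18.486°.
cos H₀ = −tan(-38.6°) tan(+18.486°) = 0.2669, H₀ = 1.3006 rad.
Bracket: H₀ sin φ sin δ + cos φ cos δ sin H₀ = 1.3006×-0.62388×0.31708 + 0.78152×0.94840×0.96373 = -0.257285 + 0.714310 = 0.457025.
Q̄ = (S₀/π) × [bracket] = (1361/π) × 0.457025 = 198.0 W/m².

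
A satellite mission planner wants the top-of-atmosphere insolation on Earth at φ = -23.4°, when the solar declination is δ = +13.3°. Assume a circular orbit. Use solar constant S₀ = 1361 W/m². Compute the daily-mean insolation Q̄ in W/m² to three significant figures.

Q̄ ≈ 327 W/m²

cos H₀ = −tan(-23.4°) tan(+13.300°) = 0.1023, H₀ = 1.4683 rad.
Bracket: H₀ sin φ sin δ + cos φ cos δ sin H₀ = 1.4683×-0.39715×0.23005 + 0.91775×0.97318×0.99475 = -0.134150 + 0.888447 = 0.754297.
Q̄ = (S₀/π) × [bracket] = (1361/π) × 0.754297 = 326.8 W/m².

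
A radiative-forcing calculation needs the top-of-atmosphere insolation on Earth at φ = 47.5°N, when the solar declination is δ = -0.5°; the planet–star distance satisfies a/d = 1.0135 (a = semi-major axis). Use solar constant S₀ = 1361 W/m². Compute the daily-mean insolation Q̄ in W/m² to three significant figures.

cos H₀ = −tan(+47.5°) tan(-0.500°) = 0.0095, H₀ = 1.5613 rad.
Bracket: H₀ sin φ sin δ + cos φ cos δ sin H₀ = 1.5613×0.73728×-0.00873 + 0.67559×0.99996×0.99995 = -0.010049 + 0.675529 = 0.665480.
Inverse-square distance factor (a/d)² = 1.0135² = 1.027182.
Q̄ = (S₀/π) × 1.027182 × [bracket] = (1361/π) × 1.027182 × 0.665480 = 296.1 W/m².

Q̄ ≈ 296 W/m²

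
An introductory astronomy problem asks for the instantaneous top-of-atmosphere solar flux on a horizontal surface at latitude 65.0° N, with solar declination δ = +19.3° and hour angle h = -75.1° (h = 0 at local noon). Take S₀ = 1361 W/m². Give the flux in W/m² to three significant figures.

cos θ_z = sin φ sin δ + cos φ cos δ cos h = 0.299548 + 0.102562 = 0.402110.
Flux = S₀ · cos θ_z = 1361 × 0.402110 = 547.3 W/m².

547 W/m²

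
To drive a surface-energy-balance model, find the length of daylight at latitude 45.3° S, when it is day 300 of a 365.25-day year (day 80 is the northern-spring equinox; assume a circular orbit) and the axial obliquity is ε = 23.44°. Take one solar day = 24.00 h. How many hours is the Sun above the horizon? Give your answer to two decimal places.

13.92 h

Solar longitude: λ_s = 360° × (300 − 80)/365.25 = 216.838°.
sin δ = sin 23.44° × sin 216.838° = -0.23849, so δ = -13.798°.
cos H₀ = −tan φ · tan δ = −tan(-45.3°) × tan(-13.798°) = -0.2482, so H₀ = 1.8216 rad = 104.37°.
Daylight = 2H₀/(2π) × 24.00 h = (1.8216/π) × 24.00 = 13.92 h.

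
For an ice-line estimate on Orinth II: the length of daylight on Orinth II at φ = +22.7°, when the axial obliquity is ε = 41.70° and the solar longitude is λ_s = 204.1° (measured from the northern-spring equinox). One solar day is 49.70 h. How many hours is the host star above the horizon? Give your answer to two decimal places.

22.98 h

Solar declination: sin δ = sin ε · sin λ_s = sin 41.70° × sin 204.1° = -0.27163, so δ = -15.762°.
cos H₀ = −tan φ · tan δ = −tan(+22.7°) × tan(-15.762°) = 0.1181, so H₀ = 1.4525 rad = 83.22°.
Daylight = 2H₀/(2π) × 49.70 h = (1.4525/π) × 49.70 = 22.98 h.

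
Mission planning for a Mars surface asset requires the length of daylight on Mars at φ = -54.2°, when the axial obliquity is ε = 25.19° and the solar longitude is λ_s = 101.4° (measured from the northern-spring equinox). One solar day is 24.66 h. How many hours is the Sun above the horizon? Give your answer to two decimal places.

Solar declination: sin δ = sin ε · sin λ_s = sin 25.19° × sin 101.4° = 0.41722, so δ = +24.659°.
cos H₀ = −tan φ · tan δ = −tan(-54.2°) × tan(+24.659°) = 0.6365, so H₀ = 0.8808 rad = 50.47°.
Daylight = 2H₀/(2π) × 24.66 h = (0.8808/π) × 24.66 = 6.91 h.

6.91 h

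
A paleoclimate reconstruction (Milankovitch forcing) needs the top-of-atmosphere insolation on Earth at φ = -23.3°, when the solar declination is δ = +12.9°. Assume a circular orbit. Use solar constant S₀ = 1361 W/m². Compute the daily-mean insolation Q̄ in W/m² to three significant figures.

Q̄ ≈ 330 W/m²

cos H₀ = −tan(-23.3°) tan(+12.900°) = 0.0986, H₀ = 1.4720 rad.
Bracket: H₀ sin φ sin δ + cos φ cos δ sin H₀ = 1.4720×-0.39555×0.22325 + 0.91845×0.97476×0.99512 = -0.129987 + 0.890899 = 0.760912.
Q̄ = (S₀/π) × [bracket] = (1361/π) × 0.760912 = 329.6 W/m².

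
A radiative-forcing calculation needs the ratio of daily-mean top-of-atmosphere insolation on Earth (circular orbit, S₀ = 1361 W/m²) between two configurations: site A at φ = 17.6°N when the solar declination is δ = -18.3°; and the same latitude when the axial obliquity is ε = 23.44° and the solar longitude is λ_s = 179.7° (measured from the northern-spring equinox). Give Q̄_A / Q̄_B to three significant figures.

— Configuration A (φ=+17.6°):
cos H₀ = −tan(+17.6°) tan(-18.300°) = 0.1049, H₀ = 1.4657 rad.
Bracket: H₀ sin φ sin δ + cos φ cos δ sin H₀ = 1.4657×0.30237×-0.31399 + 0.95319×0.94943×0.99448 = -0.139155 + 0.899992 = 0.760837.
Q̄ = (S₀/π) × [bracket] = (1361/π) × 0.760837 = 329.61 W/m².
— Configuration B (φ=+17.6°):
Solar declination: sin δ = sin ε · sin λ_s = sin 23.44° × sin 179.7° = 0.00208, so δ = +0.119°.
cos H₀ = −tan(+17.6°) tan(+0.119°) = -0.0007, H₀ = 1.5715 rad.
Bracket: H₀ sin φ sin δ + cos φ cos δ sin H₀ = 1.5715×0.30237×0.00208 + 0.95319×1.00000×1.00000 = 0.000988 + 0.953190 = 0.954178.
Q̄ = (S₀/π) × [bracket] = (1361/π) × 0.954178 = 413.37 W/m².
Ratio Q̄_A / Q̄_B = 329.61 / 413.37 = 0.7974.

Q̄_A / Q̄_B ≈ 0.797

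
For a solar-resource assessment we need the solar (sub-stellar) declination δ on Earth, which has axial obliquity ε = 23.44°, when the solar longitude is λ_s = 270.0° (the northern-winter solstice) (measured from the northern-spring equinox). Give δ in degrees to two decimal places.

sin δ = sin ε · sin λ_s = sin 23.44° × sin 270.0° = -0.397789.
δ = arcsin(-0.397789) = -23.44°.

δ = -23.44°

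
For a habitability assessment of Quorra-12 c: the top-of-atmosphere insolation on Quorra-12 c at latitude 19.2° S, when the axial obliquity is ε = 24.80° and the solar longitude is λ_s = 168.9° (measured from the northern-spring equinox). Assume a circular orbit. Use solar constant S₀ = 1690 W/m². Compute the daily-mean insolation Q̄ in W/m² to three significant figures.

Solar declination: sin δ = sin ε · sin λ_s = sin 24.80° × sin 168.9° = 0.08075, so δ = +4.632°.
cos H₀ = −tan(-19.2°) tan(+4.632°) = 0.0282, H₀ = 1.5426 rad.
Bracket: H₀ sin φ sin δ + cos φ cos δ sin H₀ = 1.5426×-0.32887×0.08075 + 0.94438×0.99673×0.99960 = -0.040966 + 0.940915 = 0.899949.
Q̄ = (S₀/π) × [bracket] = (1690/π) × 0.899949 = 484.1 W/m².

Q̄ ≈ 484 W/m²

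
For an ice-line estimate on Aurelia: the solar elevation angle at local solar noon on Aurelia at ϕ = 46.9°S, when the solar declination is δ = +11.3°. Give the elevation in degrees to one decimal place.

31.8°

At local noon the hour angle is zero, so the zenith angle equals |ϕ − δ| = |-46.9° − (+11.300°)| = 58.200°.
Elevation = 90° − 58.200° = 31.8°.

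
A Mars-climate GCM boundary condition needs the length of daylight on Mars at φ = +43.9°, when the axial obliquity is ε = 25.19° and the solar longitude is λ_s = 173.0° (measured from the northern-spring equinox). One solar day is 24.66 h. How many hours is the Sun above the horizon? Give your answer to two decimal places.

12.72 h

Solar declination: sin δ = sin ε · sin λ_s = sin 25.19° × sin 173.0° = 0.05187, so δ = +2.973°.
cos H₀ = −tan φ · tan δ = −tan(+43.9°) × tan(+2.973°) = -0.0500, so H₀ = 1.6208 rad = 92.87°.
Daylight = 2H₀/(2π) × 24.66 h = (1.6208/π) × 24.66 = 12.72 h.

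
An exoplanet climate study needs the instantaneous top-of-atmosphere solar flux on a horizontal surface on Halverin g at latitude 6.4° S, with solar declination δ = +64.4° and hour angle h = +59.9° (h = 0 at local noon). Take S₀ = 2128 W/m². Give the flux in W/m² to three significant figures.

cos θ_z = sin φ sin δ + cos φ cos δ cos h = -0.100526 + 0.215345 = 0.114819.
Flux = S₀ · cos θ_z = 2128 × 0.114819 = 244.3 W/m².

244 W/m²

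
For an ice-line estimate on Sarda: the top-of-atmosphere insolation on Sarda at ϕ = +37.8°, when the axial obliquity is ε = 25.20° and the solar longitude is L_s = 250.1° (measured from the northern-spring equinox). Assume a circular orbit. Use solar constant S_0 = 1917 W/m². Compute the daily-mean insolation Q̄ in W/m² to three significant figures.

Q̄ ≈ 232 W/m²

Solar declination: sin δ = sin ε · sin L_s = sin 25.20° × sin 250.1° = -0.40036, so δ = -23.600°.
cos h₀ = −tan(+37.8°) tan(-23.600°) = 0.3389, h₀ = 1.2251 rad.
Bracket: h₀ sin ϕ sin δ + cos ϕ cos δ sin h₀ = 1.2251×0.61291×-0.40036 + 0.79016×0.91636×0.94083 = -0.300621 + 0.681228 = 0.380607.
Q̄ = (S_0/π) × [bracket] = (1917/π) × 0.380607 = 232.2 W/m².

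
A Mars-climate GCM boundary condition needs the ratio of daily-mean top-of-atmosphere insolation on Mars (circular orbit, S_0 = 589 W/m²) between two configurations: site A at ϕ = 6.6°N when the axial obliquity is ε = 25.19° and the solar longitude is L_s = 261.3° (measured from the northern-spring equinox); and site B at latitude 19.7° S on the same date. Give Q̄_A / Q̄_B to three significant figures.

— Configuration A (ϕ=+6.6°):
Solar declination: sin δ = sin ε · sin L_s = sin 25.19° × sin 261.3° = -0.42072, so δ = -24.880°.
cos h₀ = −tan(+6.6°) tan(-24.880°) = 0.0537, h₀ = 1.5171 rad.
Bracket: h₀ sin ϕ sin δ + cos ϕ cos δ sin h₀ = 1.5171×0.11494×-0.42072 + 0.99337×0.90719×0.99856 = -0.073363 + 0.899878 = 0.826515.
Q̄ = (S_0/π) × [bracket] = (589/π) × 0.826515 = 154.96 W/m².
— Configuration B (ϕ=-19.7°):
cos h₀ = −tan(-19.7°) tan(-24.880°) = -0.1661, h₀ = 1.7376 rad.
Bracket: h₀ sin ϕ sin δ + cos ϕ cos δ sin h₀ = 1.7376×-0.33710×-0.42072 + 0.94147×0.90719×0.98612 = 0.246435 + 0.842237 = 1.088672.
Q̄ = (S_0/π) × [bracket] = (589/π) × 1.088672 = 204.11 W/m².
Ratio Q̄_A / Q̄_B = 154.96 / 204.11 = 0.7592.

Q̄_A / Q̄_B ≈ 0.759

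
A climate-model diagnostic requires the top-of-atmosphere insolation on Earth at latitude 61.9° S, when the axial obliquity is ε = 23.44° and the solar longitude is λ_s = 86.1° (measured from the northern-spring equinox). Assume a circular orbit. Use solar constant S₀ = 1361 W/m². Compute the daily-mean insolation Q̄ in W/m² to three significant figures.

Solar declination: sin δ = sin ε · sin λ_s = sin 23.44° × sin 86.1° = 0.39687, so δ = +23.382°.
cos H₀ = −tan(-61.9°) tan(+23.382°) = 0.8098, H₀ = 0.6270 rad.
Bracket: H₀ sin φ sin δ + cos φ cos δ sin H₀ = 0.6270×-0.88213×0.39687 + 0.47101×0.91788×0.58675 = -0.219507 + 0.253670 = 0.034163.
Q̄ = (S₀/π) × [bracket] = (1361/π) × 0.034163 = 14.80 W/m².

Q̄ ≈ 14.8 W/m²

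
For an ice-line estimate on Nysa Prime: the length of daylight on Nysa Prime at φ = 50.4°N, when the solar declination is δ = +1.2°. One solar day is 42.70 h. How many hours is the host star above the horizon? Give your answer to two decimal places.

cos H₀ = −tan φ · tan δ = −tan(+50.4°) × tan(+1.200°) = -0.0253, so H₀ = 1.5961 rad = 91.45°.
Daylight = 2H₀/(2π) × 42.70 h = (1.5961/π) × 42.70 = 21.69 h.

21.69 h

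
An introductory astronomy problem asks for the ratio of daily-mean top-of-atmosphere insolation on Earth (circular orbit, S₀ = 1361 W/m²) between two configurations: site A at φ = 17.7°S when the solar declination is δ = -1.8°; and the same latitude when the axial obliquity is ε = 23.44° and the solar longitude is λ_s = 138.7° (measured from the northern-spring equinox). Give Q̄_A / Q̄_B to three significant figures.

Q̄_A / Q̄_B ≈ 1.21

— Configuration A (φ=-17.7°):
cos H₀ = −tan(-17.7°) tan(-1.800°) = -0.0100, H₀ = 1.5808 rad.
Bracket: H₀ sin φ sin δ + cos φ cos δ sin H₀ = 1.5808×-0.30403×-0.03141 + 0.95266×0.99951×0.99995 = 0.015096 + 0.952146 = 0.967242.
Q̄ = (S₀/π) × [bracket] = (1361/π) × 0.967242 = 419.03 W/m².
— Configuration B (φ=-17.7°):
Solar declination: sin δ = sin ε · sin λ_s = sin 23.44° × sin 138.7° = 0.26254, so δ = +15.221°.
cos H₀ = −tan(-17.7°) tan(+15.221°) = 0.0868, H₀ = 1.4839 rad.
Bracket: H₀ sin φ sin δ + cos φ cos δ sin H₀ = 1.4839×-0.30403×0.26254 + 0.95266×0.96492×0.99622 = -0.118445 + 0.915766 = 0.797321.
Q̄ = (S₀/π) × [bracket] = (1361/π) × 0.797321 = 345.42 W/m².
Ratio Q̄_A / Q̄_B = 419.03 / 345.42 = 1.213.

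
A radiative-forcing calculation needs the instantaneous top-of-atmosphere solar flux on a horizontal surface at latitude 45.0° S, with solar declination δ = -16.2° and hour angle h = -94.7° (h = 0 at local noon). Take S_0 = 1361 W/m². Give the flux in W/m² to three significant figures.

cos θ_z = sin ϕ sin δ + cos ϕ cos δ cos h = 0.197277 + -0.055639 = 0.141638.
Flux = S_0 · cos θ_z = 1361 × 0.141638 = 192.8 W/m².

193 W/m²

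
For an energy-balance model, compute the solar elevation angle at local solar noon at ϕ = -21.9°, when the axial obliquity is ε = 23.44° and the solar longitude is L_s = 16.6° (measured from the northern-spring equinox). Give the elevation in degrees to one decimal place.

Solar declination: sin δ = sin ε · sin L_s = sin 23.44° × sin 16.6° = 0.11364, so δ = +6.525°.
At local noon the hour angle is zero, so the zenith angle equals |ϕ − δ| = |-21.9° − (+6.525°)| = 28.425°.
Elevation = 90° − 28.425° = 61.6°.

61.6°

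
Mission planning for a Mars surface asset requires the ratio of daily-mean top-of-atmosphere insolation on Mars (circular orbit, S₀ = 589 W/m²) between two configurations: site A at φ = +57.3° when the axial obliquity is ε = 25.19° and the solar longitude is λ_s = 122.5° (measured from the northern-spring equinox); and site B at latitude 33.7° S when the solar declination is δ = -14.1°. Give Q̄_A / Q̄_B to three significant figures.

Q̄_A / Q̄_B ≈ 1.04

— Configuration A (φ=+57.3°):
Solar declination: sin δ = sin ε · sin λ_s = sin 25.19° × sin 122.5° = 0.35897, so δ = +21.037°.
cos H₀ = −tan(+57.3°) tan(+21.037°) = -0.5991, H₀ = 2.2131 rad.
Bracket: H₀ sin φ sin δ + cos φ cos δ sin H₀ = 2.2131×0.84151×0.35897 + 0.54024×0.93335×0.80069 = 0.668526 + 0.403734 = 1.072260.
Q̄ = (S₀/π) × [bracket] = (589/π) × 1.072260 = 201.03 W/m².
— Configuration B (φ=-33.7°):
cos H₀ = −tan(-33.7°) tan(-14.100°) = -0.1675, H₀ = 1.7391 rad.
Bracket: H₀ sin φ sin δ + cos φ cos δ sin H₀ = 1.7391×-0.55484×-0.24362 + 0.83195×0.96987×0.98587 = 0.235074 + 0.795482 = 1.030556.
Q̄ = (S₀/π) × [bracket] = (589/π) × 1.030556 = 193.21 W/m².
Ratio Q̄_A / Q̄_B = 201.03 / 193.21 = 1.040.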